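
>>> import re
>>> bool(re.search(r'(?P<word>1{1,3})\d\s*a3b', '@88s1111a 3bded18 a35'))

Pattern: 1 to 3 of a literal '1' (captured as 'word'); then a digit, then zero or more of whitespace, then the literal 'a3b'.
`search` walks the string left to right and returns the first match it finds.
Here the pattern never matches, so the call returns None, and `bool(None)` is False.

False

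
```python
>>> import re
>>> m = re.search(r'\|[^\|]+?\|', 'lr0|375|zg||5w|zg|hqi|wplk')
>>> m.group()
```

'|375|'

`re.search` scans for the first position where the pattern succeeds.
The match spans [3:8] → '|375|'.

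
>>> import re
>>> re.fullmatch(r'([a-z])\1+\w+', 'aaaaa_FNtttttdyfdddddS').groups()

A backreference is literal: `\1` must see the identical characters the first group matched.
`re.fullmatch` is like wrapping the pattern in `^…$` (in single-line mode).
The match spans [0:22] → 'aaaaa_FNtttttdyfdddddS'.
Captured: group 1 = 'a'.

('a',)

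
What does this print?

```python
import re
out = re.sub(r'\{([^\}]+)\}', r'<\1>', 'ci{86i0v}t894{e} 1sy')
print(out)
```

Matches: at [2:9] → '{86i0v}'; at [13:16] → '{e}'.
`\1` in the replacement pulls in group 1's text for each match.

ci<86i0v>t894<e> 1sy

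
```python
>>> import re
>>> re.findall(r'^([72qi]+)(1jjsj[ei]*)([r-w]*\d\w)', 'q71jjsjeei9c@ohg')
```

[('q7', '1jjsjeei', '9c')]

Pattern: anchored at the start of the string; then one or more of one of [72qi] (captured); then the literal '1jj', then the literal 'sj', then zero or more of one of [ei] (captured); then zero or more of a character in [r-w], then a digit, then a word character (captured).
Walking the string: at [0:12] match 'q71jjsjeei9c', groups = ('q7', '1jjsjeei', '9c').
Multiple groups make `findall` return tuples — one 3-tuple for the one match.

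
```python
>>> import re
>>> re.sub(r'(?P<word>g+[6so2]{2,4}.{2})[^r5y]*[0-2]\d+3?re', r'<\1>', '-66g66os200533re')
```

'-66<g66os20>'

The pattern matches one or more of the literal 'g', then 2 to 4 of one of [6so2], then exactly 2 of any character (captured as 'word'); then zero or more of any character except [r5y], then a character in [0-2]; then one or more of a digit; then optionally the literal '3', then the literal 're'.
Matches: at [3:16] → 'g66os200533re'.
The replacement refers to a captured group, so each match is rewritten using its own captured text.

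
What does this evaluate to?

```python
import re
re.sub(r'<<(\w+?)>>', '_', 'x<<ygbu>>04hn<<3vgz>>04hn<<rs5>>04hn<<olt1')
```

Matches: at [1:9] → '<<ygbu>>'; at [13:21] → '<<3vgz>>'; at [25:32] → '<<rs5>>'.
Every occurrence is swapped for '_'.

'x_04hn_04hn_04hn<<olt1'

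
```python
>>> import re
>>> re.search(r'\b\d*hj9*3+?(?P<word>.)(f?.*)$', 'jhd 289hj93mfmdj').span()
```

(4, 16)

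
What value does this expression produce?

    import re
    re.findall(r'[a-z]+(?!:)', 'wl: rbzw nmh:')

Because the assertion is negative and zero-width, positions next to the forbidden text are skipped.
`findall` yields the raw match text (3 of them) because the pattern has no groups.

['w', 'rbzw', 'nm']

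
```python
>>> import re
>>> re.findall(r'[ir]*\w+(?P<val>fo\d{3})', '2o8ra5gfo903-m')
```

Pattern: zero or more of one of [ir], then one or more of a word character; then the literal 'fo', then exactly 3 of a digit (captured as 'val').
Walking the string: at [0:12] match '2o8ra5gfo903', group 1 = 'fo903'.
`findall` collects group 1 from the one match (1 total).

['fo903']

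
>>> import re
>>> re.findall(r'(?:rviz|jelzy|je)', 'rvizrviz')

No capturing groups, so `findall` returns the 2 full match strings.

['rviz', 'rviz']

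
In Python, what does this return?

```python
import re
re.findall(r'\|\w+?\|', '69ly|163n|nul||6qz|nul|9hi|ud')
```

`findall` yields the raw match text (3 of them) because the pattern has no groups.

['|163n|', '|6qz|', '|9hi|']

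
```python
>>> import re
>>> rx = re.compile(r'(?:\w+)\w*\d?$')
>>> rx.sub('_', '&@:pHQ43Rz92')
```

Pattern: one or more of a word character (non-capturing group); then zero or more of a word character, then optionally a digit; then anchored at the end.
Every occurrence is swapped for '_'.

'&@:_'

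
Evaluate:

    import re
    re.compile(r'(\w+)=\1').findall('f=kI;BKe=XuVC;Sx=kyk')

`\1` has to match the exact text group 1 already captured.
Because there's exactly one group, `findall` drops the full match and keeps group 1 from each hit.
Nothing in the string satisfies the pattern, so the list is empty.

[]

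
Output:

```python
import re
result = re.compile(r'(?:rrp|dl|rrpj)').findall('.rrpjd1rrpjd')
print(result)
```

Alternation isn't longest-match — the leftmost alternative that fits at this position is chosen.
No capturing groups, so `findall` returns the 2 full match strings.

['rrp', 'rrp']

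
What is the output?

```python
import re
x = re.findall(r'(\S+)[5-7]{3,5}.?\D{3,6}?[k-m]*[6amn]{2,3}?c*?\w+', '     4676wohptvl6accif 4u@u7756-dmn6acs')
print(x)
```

['4', '4u@u7']

Pattern: one or more of a non-whitespace character (captured); then 3 to 5 of a character in [5-7], then optionally any character, then 3 to 6 of a non-digit (lazy); then zero or more of a character in [k-m], then 2 to 3 of one of [6amn] (lazy), then zero or more of a literal 'c' (lazy); then one or more of a word character.
Matches: at [5:22] match '4676wohptvl6accif', group 1 = '4'; at [23:39] match '4u@u7756-dmn6acs', group 1 = '4u@u7'.
`findall` collects group 1 from each match (2 total).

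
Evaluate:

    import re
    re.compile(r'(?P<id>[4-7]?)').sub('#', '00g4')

'#0#0#g##'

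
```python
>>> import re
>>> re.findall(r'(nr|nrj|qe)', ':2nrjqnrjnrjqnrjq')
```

Branches in `(...|...)` are attempted left-to-right; the first branch that allows the whole pattern to succeed is taken.
Because there's exactly one group, `findall` drops the full match and keeps group 1 from each hit.

['nr', 'nr', 'nr', 'nr']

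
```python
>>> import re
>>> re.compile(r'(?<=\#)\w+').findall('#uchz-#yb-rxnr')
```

['uchz', 'yb']

The lookaround is zero-width — it requires the adjacent text to match without consuming it, so the asserted text isn't part of the match.
Walking the string: at [1:5] → 'uchz'; at [7:9] → 'yb'.
With no groups in the pattern, `findall` gives back each whole match — 2 here.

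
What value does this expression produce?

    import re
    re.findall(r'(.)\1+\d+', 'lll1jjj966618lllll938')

After group 1 captures some text, `\1` only succeeds where that same text appears again.
Because there's exactly one group, `findall` drops the full match and keeps group 1 from each hit.

['l', 'j', 'l']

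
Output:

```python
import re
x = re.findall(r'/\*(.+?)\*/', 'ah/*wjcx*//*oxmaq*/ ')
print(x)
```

['wjcx', 'oxmaq']

The `?` after the quantifier makes it lazy — it takes as little as possible before letting the rest of the pattern try.
Matches: at [2:10] match '/*wjcx*/', group 1 = 'wjcx'; at [10:19] match '/*oxmaq*/', group 1 = 'oxmaq'.
With a single group, `findall` returns only what that group captured — 2 items.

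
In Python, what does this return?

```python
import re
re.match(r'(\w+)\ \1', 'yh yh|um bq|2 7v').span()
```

(0, 5)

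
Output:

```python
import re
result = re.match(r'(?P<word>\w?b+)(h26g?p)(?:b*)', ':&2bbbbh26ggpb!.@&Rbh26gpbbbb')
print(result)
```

None

Pattern: optionally a word character, then one or more of a literal 'b' (captured as 'word'); then the literal 'h26', then optionally the literal 'g', then a literal 'p' (captured); then zero or more of a literal 'b' (non-capturing group).
`match` is anchored at position 0; if the pattern doesn't fit there, it returns None.
Here the string doesn't start with a match, so the call returns None.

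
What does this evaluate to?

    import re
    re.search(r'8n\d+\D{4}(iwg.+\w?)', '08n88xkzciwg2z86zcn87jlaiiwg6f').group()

This matches the literal '8n', then one or more of a digit, then exactly 4 of a non-digit; then the literal 'iwg', then one or more of any character, then optionally a word character (captured).
The match spans [1:30] → '8n88xkzciwg2z86zcn87jlaiiwg6f'.

'8n88xkzciwg2z86zcn87jlaiiwg6f'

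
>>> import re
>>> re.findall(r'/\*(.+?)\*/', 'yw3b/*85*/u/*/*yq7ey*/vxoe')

With the lazy modifier that quantifier settles for the fewest repetitions that let the rest of the pattern succeed (the atoms after it are unaffected and can still be greedy).
Because there's exactly one group, `findall` drops the full match and keeps group 1 from each hit.

['85', '/*yq7ey']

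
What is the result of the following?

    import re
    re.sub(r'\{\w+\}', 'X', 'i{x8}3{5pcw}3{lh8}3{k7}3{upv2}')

'iX3X3X3X3X'

Matches: at [1:5] → '{x8}'; at [6:12] → '{5pcw}'; at [13:18] → '{lh8}'; at [19:23] → '{k7}'; at [24:30] → '{upv2}'.
`sub` substitutes 'X' at each match site.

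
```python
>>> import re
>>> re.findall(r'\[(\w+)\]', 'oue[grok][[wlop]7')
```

Scanning left to right: at [3:9] match '[grok]', group 1 = 'grok'; at [10:16] match '[wlop]', group 1 = 'wlop'.
With a single group, `findall` returns only what that group captured — 2 items.

['grok', 'wlop']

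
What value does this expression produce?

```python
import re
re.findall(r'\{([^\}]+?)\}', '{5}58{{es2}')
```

['5', '{es2']

Walking the string: at [0:3] match '{5}', group 1 = '5'; at [5:11] match '{{es2}', group 1 = '{es2'.
With a single group, `findall` returns only what that group captured — 2 items.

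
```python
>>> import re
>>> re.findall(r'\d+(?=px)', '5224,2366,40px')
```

['40']

The positive lookaround only admits positions where the adjacent text matches; those characters stay outside the span.
With no groups in the pattern, `findall` gives back each whole match — 1 here.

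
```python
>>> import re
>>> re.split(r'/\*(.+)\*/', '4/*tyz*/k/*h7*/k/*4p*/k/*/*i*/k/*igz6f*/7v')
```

['4', 'tyz*/k/*h7*/k/*4p*/k/*/*i*/k/*igz6f', '7v']

Because the pattern has a capturing group, `split` also inserts each captured text between the pieces.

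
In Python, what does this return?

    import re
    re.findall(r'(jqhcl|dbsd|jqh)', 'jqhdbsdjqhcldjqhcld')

['jqh', 'dbsd', 'jqhcl', 'jqhcl']

Alternation tries branches left to right and keeps the first one that lets the overall match succeed at that position.
Scanning left to right: at [0:3] match 'jqh', group 1 = 'jqh'; at [3:7] match 'dbsd', group 1 = 'dbsd'; at [7:12] match 'jqhcl', group 1 = 'jqhcl'; at [13:18] match 'jqhcl', group 1 = 'jqhcl'.
`findall` collects group 1 from each match (4 total).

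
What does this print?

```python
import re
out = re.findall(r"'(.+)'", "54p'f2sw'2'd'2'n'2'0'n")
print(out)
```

["f2sw'2'd'2'n'2'0"]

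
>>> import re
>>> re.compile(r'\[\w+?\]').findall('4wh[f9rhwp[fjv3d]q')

['[fjv3d]']

Since nothing is captured, `findall` lists the 1 matched substring directly.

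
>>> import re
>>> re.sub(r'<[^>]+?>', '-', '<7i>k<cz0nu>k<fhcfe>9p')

'-k-k-9p'

`sub` substitutes '-' at each match site.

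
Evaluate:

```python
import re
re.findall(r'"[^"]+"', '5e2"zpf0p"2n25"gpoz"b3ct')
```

['"zpf0p"', '"gpoz"']

Walking the string: at [3:10] → '"zpf0p"'; at [14:20] → '"gpoz"'.
No capturing groups, so `findall` returns the 2 full match strings.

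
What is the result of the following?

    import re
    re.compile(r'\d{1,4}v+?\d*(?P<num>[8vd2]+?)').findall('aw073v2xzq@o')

Because there's exactly one group, `findall` drops the full match and keeps group 1 from the one hit.

['2']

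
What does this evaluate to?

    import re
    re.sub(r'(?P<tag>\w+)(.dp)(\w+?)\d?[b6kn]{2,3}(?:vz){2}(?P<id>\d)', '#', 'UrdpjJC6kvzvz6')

'#'

This matches one or more of a word character (captured as 'tag'); then any character, then the literal 'dp' (captured); then one or more of a word character (lazy) (captured); then optionally a digit, then 2 to 3 of one of [b6kn], then the literal 'vz' repeated 2 times; then a digit (captured as 'id').
Each match is replaced by '#'.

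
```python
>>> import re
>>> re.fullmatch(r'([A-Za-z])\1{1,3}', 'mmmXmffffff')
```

A backreference is literal: `\1` must see the identical characters the first group matched.
`re.fullmatch` is like wrapping the pattern in `^…$` (in single-line mode).
Here there's no way to consume every character, so the call returns None.

None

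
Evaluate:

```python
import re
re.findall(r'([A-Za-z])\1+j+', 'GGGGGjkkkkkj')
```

After group 1 captures some text, `\1` only succeeds where that same text appears again.
Scanning left to right: at [0:6] match 'GGGGGj', group 1 = 'G'; at [6:12] match 'kkkkkj', group 1 = 'k'.
`findall` collects group 1 from each match (2 total).

['G', 'k']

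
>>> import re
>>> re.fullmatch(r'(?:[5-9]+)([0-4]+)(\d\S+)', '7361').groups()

The match spans [0:4] → '7361'.
Captured: group 1 = '3', group 2 = '61'.

('3', '61')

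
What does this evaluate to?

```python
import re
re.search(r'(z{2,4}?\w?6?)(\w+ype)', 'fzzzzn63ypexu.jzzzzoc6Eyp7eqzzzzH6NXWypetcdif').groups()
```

The match spans [1:11] → 'zzzzn63ype'.
Captured: group 1 = 'zzz', group 2 = 'zn63ype'.

('zzz', 'zn63ype')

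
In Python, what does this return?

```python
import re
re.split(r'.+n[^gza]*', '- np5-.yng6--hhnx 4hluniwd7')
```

['', '']

The pattern matches one or more of any character; then the literal 'n', then zero or more of any character except [gza].
Matches to split on: at [0:27] → '- np5-.yng6--hhnx 4hluniwd7'.
Each match becomes a cut point; 2 segments remain.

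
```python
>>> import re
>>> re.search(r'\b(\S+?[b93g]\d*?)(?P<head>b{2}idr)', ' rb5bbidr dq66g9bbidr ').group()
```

Pattern: a word boundary (`\b`, zero-width); then one or more of a non-whitespace character (lazy), then one of [b93g], then zero or more of a digit (lazy) (captured); then exactly 2 of the literal 'b', then the literal 'idr' (captured as 'head').
`re.search` scans for the first position where the pattern succeeds.
The match spans [1:9] → 'rb5bbidr'.
Captured: group 1 = 'rb5', group 2 = 'bbidr'.

'rb5bbidr'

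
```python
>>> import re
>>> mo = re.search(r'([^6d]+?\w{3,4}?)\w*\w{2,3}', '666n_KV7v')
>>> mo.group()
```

'n_KV7v'

Pattern: one or more of any character except [6d] (lazy), then 3 to 4 of a word character (lazy) (captured); then zero or more of a word character, then 2 to 3 of a word character.
Unlike `match`, `search` isn't anchored — it looks for the pattern anywhere in the string.
The match spans [3:9] → 'n_KV7v'.
Captured: group 1 = 'n_KV'.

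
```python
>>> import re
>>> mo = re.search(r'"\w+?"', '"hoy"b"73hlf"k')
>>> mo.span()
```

(0, 5)

The match spans [0:5] → '"hoy"'.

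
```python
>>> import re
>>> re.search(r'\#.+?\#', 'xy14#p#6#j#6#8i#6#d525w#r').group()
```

'#p#'

Lazy quantifiers expand one character at a time until the remainder of the pattern can match.
The match spans [4:7] → '#p#'.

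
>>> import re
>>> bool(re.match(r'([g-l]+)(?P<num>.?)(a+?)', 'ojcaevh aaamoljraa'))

`re.match` only tries the pattern at the start of the string.
Here the string doesn't start with a match, so the call returns None, and `bool(None)` is False.

False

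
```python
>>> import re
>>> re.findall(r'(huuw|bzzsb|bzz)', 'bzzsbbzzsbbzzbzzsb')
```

['bzzsb', 'bzzsb', 'bzz', 'bzzsb']

`|` is ordered: at each position the engine commits to the first alternative that works.
Because there's exactly one group, `findall` drops the full match and keeps group 1 from each hit.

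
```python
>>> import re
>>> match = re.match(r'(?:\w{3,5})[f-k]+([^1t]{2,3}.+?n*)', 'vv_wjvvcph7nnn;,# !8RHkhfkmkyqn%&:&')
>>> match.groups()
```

The pattern matches 3 to 5 of a word character (non-capturing group); then one or more of a character in [f-k]; then 2 to 3 of any character except [1t], then one or more of any character (lazy), then zero or more of a literal 'n' (captured).
`re.match` won't scan ahead — the pattern has to work from the very first character.
The match spans [0:9] → 'vv_wjvvcp'.
Captured: group 1 = 'vvcp'.

('vvcp',)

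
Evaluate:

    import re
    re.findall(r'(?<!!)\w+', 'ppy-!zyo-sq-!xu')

['ppy', 'yo', 'sq', 'u']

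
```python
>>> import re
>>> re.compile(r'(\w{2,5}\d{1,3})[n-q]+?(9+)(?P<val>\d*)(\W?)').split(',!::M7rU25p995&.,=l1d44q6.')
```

[',!::', 'M7rU25', '99', '5', '&', '.,=l1d44q6.']

This matches 2 to 5 of a word character, then 1 to 3 of a digit (captured); then one or more of a character in [n-q] (lazy); then one or more of a literal '9' (captured); then zero or more of a digit (captured as 'val'); then optionally a non-word character (captured).
Matches to split on: at [4:15] → 'M7rU25p995&'.
With a capturing group present, the delimiter's captured portion is kept in the result list.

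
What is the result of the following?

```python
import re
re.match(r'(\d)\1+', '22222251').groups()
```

('2',)

The match spans [0:6] → '222222'.
Captured: group 1 = '2'.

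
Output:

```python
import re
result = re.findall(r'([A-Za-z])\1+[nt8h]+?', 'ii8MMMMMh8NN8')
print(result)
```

['i', 'M', 'N']

After group 1 captures some text, `\1` only succeeds where that same text appears again.
Matches: at [0:3] match 'ii8', group 1 = 'i'; at [3:9] match 'MMMMMh', group 1 = 'M'; at [10:13] match 'NN8', group 1 = 'N'.
Because there's exactly one group, `findall` drops the full match and keeps group 1 from each hit.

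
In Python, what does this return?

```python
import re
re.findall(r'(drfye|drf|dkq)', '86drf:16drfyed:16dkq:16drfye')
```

Alternation tries branches left to right and keeps the first one that lets the overall match succeed at that position.
Matches: at [2:5] match 'drf', group 1 = 'drf'; at [8:13] match 'drfye', group 1 = 'drfye'; at [17:20] match 'dkq', group 1 = 'dkq'; at [23:28] match 'drfye', group 1 = 'drfye'.
One capturing group, so `findall` returns just the captured substring from each match — 4 in all.

['drf', 'drfye', 'dkq', 'drfye']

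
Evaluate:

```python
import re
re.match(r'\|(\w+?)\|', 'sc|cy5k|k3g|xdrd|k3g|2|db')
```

None

`re.match` won't scan ahead — the pattern has to work from the very first character.
Here the pattern fails at index 0, so the call returns None.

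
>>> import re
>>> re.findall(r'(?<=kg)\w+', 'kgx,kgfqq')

Because the assertion is zero-width, the text it checks is not consumed and won't appear in the result.
Since nothing is captured, `findall` lists the 2 matched substrings directly.

['x', 'fqq']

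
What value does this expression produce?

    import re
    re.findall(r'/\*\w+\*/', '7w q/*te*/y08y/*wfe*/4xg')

['/*te*/', '/*wfe*/']

Matches: at [4:10] → '/*te*/'; at [14:21] → '/*wfe*/'.
Since nothing is captured, `findall` lists the 2 matched substrings directly.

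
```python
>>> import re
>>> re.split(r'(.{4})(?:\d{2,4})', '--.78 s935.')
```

This matches exactly 4 of any character (captured); then 2 to 4 of a digit (non-capturing group).
Matches to split on: at [3:10] → '78 s935'.
Because the pattern has a capturing group, `split` also inserts each captured text between the pieces.

['--.', '78 s', '.']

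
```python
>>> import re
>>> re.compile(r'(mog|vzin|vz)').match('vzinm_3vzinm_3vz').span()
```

`re.match` only tries the pattern at the start of the string.
The match spans [0:4] → 'vzin'.

(0, 4)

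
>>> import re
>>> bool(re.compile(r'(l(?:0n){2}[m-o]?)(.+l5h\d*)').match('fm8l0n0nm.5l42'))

False

Pattern: a literal 'l', then the literal '0n' repeated 2 times, then optionally a character in [m-o] (captured); then one or more of any character, then the literal 'l5h', then zero or more of a digit (captured).
`re.match` only tries the pattern at the start of the string.
Here the string doesn't start with a match, so the call returns None, and `bool(None)` is False.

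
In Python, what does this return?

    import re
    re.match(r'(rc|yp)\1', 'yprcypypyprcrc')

None

`\1` has to match the exact text group 1 already captured.
With `match`, the pattern is implicitly anchored at the beginning.
Here the pattern fails at index 0, so the call returns None.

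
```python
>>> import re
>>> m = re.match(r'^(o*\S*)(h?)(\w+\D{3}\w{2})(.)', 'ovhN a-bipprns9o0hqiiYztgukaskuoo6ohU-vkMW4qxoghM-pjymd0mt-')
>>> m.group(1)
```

Pattern: anchored at the start of the string; then zero or more of the literal 'o', then zero or more of a non-whitespace character (captured); then optionally a literal 'h' (captured); then one or more of a word character, then exactly 3 of a non-digit, then exactly 2 of a word character (captured); then any character (captured).
`match` is anchored at position 0; if the pattern doesn't fit there, it returns None.
The match spans [0:10] → 'ovhN a-bip'.
Captured: group 1 = 'ovh', group 2 = '', group 3 = 'N a-bi', group 4 = 'p'.

'ovh'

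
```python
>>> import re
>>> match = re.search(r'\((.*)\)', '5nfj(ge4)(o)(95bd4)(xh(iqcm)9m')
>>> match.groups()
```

The match spans [4:28] → '(ge4)(o)(95bd4)(xh(iqcm)'.
Captured: group 1 = 'ge4)(o)(95bd4)(xh(iqcm'.

('ge4)(o)(95bd4)(xh(iqcm',)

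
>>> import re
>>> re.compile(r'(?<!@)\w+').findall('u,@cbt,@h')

['u', 'bt']

A negative assertion filters positions out without eating any characters.
With no groups in the pattern, `findall` gives back each whole match — 2 here.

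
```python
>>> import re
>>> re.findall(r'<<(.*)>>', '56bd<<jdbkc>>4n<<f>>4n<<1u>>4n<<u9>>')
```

['jdbkc>>4n<<f>>4n<<1u>>4n<<u9']

Scanning left to right: at [4:36] match '<<jdbkc>>4n<<f>>4n<<1u>>4n<<u9>>', group 1 = 'jdbkc>>4n<<f>>4n<<1u>>4n<<u9'.
With a single group, `findall` returns only what that group captured — 1 item.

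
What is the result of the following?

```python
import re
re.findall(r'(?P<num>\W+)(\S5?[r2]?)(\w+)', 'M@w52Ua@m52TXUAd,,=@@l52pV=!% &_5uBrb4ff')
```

[('@', 'w52', 'Ua'), ('@', 'm52', 'TXUAd'), (',,=@@', 'l52', 'pV'), ('=!% &', '_5', 'uBrb4ff')]

Pattern: one or more of a non-word character (captured as 'num'); then a non-whitespace character, then optionally a literal '5', then optionally one of [r2] (captured); then one or more of a word character (captured).
`findall` packs the 3 group values into a tuple for every match.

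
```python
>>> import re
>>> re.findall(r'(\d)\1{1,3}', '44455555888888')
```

The backreference `\1` re-matches whatever the first group consumed, character for character.
Matches: at [0:3] match '444', group 1 = '4'; at [3:7] match '5555', group 1 = '5'; at [8:12] match '8888', group 1 = '8'; at [12:14] match '88', group 1 = '8'.
One capturing group, so `findall` returns just the captured substring from each match — 4 in all.

['4', '5', '8', '8']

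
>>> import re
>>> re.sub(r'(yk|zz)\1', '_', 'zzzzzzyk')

'_zzyk'

A backreference is literal: `\1` must see the identical characters the first group matched.
`sub` substitutes '_' at each match site.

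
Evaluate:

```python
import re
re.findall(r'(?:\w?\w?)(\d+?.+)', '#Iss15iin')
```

['15iin']

One capturing group, so `findall` returns just the captured substring from the one match — 1 in all.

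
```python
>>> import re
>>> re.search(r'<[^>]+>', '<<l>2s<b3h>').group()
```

`re.search` tries every starting position until one works.
The match spans [0:4] → '<<l>'.

'<<l>'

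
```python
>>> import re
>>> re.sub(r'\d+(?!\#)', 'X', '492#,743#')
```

'X2#,X3#'

A negative assertion filters positions out without eating any characters.
Matches: at [0:2] → '49'; at [5:7] → '74'.
Every occurrence is swapped for 'X'.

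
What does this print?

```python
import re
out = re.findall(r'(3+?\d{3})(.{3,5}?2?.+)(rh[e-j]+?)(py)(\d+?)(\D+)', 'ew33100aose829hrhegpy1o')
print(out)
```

[('3310', '0aose829h', 'rheg', 'py', '1', 'o')]

With 6 capturing groups, `findall` returns a 6-tuple per match.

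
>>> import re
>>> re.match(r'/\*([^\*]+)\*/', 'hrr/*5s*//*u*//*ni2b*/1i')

None

`re.match` only tries the pattern at the start of the string.
Here position 0 doesn't satisfy it, so the call returns None.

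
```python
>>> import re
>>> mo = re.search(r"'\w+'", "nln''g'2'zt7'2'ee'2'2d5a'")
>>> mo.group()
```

"'g'"

`re.search` tries every starting position until one works.
The match spans [4:7] → "'g'".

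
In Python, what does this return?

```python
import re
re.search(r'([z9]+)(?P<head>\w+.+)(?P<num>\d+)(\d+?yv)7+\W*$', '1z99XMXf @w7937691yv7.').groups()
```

('z99', 'XMXf @w79376', '9', '1yv')

Pattern: one or more of one of [z9] (captured); then one or more of a word character, then one or more of any character (captured as 'head'); then one or more of a digit (captured as 'num'); then one or more of a digit (lazy), then the literal 'yv' (captured); then one or more of a literal '7', then zero or more of a non-word character; then anchored at the end.
`re.search` scans for the first position where the pattern succeeds.
The match spans [1:22] → 'z99XMXf @w7937691yv7.'.
Captured: group 1 = 'z99', group 2 = 'XMXf @w79376', group 3 = '9', group 4 = '1yv'.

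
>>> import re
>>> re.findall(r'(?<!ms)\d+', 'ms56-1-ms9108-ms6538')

['6', '1', '108', '538']

Because the assertion is negative and zero-width, positions next to the forbidden text are skipped.
Scanning left to right: at [3:4] → '6'; at [5:6] → '1'; at [10:13] → '108'; at [17:20] → '538'.
`findall` yields the raw match text (4 of them) because the pattern has no groups.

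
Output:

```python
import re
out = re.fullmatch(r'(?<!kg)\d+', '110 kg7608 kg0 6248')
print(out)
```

None

The negative lookaround is zero-width — it rules out positions where the adjacent text would match, without consuming anything.
For `fullmatch`, every character of the input must be accounted for by the pattern.
Here there's no way to consume every character, so the call returns None.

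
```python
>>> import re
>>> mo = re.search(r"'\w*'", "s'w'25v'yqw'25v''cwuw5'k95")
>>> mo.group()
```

"'w'"

`re.search` tries every starting position until one works.
The match spans [1:4] → "'w'".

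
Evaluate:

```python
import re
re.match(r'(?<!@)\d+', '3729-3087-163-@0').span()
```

(0, 4)

The negative lookahead/lookbehind blocks any match where the forbidden context is present.
`re.match` won't scan ahead — the pattern has to work from the very first character.
The match spans [0:4] → '3729'.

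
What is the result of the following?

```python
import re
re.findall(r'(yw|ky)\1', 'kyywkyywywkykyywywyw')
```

`\1` is not a pattern — it's the concrete string captured by group 1, re-applied verbatim.
Because there's exactly one group, `findall` drops the full match and keeps group 1 from each hit.

['yw', 'ky', 'yw']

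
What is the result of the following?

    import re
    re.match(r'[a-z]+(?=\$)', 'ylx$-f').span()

Because the assertion is zero-width, the text it checks is not consumed and won't appear in the result.
With `match`, the pattern is implicitly anchored at the beginning.
The match spans [0:3] → 'ylx'.

(0, 3)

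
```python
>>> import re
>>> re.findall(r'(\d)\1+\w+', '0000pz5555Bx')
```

A backreference is literal: `\1` must see the identical characters the first group matched.
`findall` collects group 1 from the one match (1 total).

['0']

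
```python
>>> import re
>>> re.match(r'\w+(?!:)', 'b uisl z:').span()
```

`re.match` only tries the pattern at the start of the string.
The match spans [0:1] → 'b'.

(0, 1)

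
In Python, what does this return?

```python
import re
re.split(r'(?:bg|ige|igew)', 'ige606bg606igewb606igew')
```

['', '606', '606', 'wb606', 'w']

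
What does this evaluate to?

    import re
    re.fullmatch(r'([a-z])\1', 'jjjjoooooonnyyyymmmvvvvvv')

None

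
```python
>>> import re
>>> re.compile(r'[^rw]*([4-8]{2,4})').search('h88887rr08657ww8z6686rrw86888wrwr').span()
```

(0, 6)

Pattern: zero or more of any character except [rw]; then 2 to 4 of a character in [4-8] (captured).
The match spans [0:6] → 'h88887'.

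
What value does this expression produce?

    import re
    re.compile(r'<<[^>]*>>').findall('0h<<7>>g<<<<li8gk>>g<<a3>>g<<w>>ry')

['<<7>>', '<<<<li8gk>>', '<<a3>>', '<<w>>']

With no groups in the pattern, `findall` gives back each whole match — 4 here.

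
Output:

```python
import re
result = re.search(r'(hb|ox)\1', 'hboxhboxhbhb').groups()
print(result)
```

('hb',)

`\1` has to match the exact text group 1 already captured.
`re.search` scans for the first position where the pattern succeeds.
The match spans [8:12] → 'hbhb'.
Captured: group 1 = 'hb'.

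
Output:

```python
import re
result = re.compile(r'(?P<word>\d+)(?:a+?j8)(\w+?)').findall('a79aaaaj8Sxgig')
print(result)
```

Pattern: one or more of a digit (captured as 'word'); then one or more of a literal 'a' (lazy), then the literal 'j8' (non-capturing group); then one or more of a word character (lazy) (captured).
2 groups means the one result is a tuple of 2 captured strings — 1 here.

[('79', 'S')]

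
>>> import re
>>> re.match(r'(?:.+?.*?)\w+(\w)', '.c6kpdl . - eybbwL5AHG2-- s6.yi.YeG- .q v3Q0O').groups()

('l',)

Pattern: one or more of any character (lazy), then zero or more of any character (lazy) (non-capturing group); then one or more of a word character; then a word character (captured).
The `?` after the quantifier makes it lazy — it takes as little as possible before letting the rest of the pattern try.
`re.match` won't scan ahead — the pattern has to work from the very first character.
The match spans [0:7] → '.c6kpdl'.
Captured: group 1 = 'l'.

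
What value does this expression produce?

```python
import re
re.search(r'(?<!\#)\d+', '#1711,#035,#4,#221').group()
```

'711'

The negative lookaround is zero-width — it rules out positions where the adjacent text would match, without consuming anything.
`re.search` tries every starting position until one works.
The match spans [2:5] → '711'.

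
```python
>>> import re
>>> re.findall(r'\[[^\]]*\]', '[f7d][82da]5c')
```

['[f7d]', '[82da]']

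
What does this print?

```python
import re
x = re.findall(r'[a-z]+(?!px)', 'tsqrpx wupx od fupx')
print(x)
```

The negative lookahead/lookbehind blocks any match where the forbidden context is present.
Walking the string: at [0:6] → 'tsqrpx'; at [7:11] → 'wupx'; at [12:14] → 'od'; at [15:19] → 'fupx'.
`findall` yields the raw match text (4 of them) because the pattern has no groups.

['tsqrpx', 'wupx', 'od', 'fupx']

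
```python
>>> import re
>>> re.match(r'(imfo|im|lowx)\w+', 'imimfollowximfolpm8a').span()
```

(0, 20)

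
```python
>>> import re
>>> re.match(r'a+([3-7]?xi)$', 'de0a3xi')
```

This matches one or more of a literal 'a'; then optionally a character in [3-7], then the literal 'xi' (captured); then anchored at the end.
`re.match` won't scan ahead — the pattern has to work from the very first character.
Here the string doesn't start with a match, so the call returns None.

None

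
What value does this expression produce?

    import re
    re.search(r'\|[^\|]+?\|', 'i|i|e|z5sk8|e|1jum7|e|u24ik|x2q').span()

(1, 4)

Unlike `match`, `search` isn't anchored — it looks for the pattern anywhere in the string.
The match spans [1:4] → '|i|'.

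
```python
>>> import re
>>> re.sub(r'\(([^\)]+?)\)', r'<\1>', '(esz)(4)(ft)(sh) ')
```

The replacement refers to a captured group, so each match is rewritten using its own captured text.

'<esz><4><ft><sh> '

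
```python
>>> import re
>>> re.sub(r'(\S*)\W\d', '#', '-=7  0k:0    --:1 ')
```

Pattern: zero or more of a non-whitespace character (captured); then a non-word character, then a digit.
Matches: at [0:3] → '-=7'; at [4:6] → ' 0'; at [6:9] → 'k:0'; at [13:17] → '--:1'.
`sub` substitutes '#' at each match site.

'# ##    # '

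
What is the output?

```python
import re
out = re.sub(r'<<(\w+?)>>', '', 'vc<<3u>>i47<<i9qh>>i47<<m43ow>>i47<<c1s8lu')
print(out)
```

vci47i47i47<<c1s8lu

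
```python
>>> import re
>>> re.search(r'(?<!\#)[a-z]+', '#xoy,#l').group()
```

'oy'

The negative lookahead/lookbehind blocks any match where the forbidden context is present.
The match spans [2:4] → 'oy'.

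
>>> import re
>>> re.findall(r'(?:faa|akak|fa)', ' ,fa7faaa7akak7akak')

Branches in `(...|...)` are attempted left-to-right; the first branch that allows the whole pattern to succeed is taken.
With no groups in the pattern, `findall` gives back each whole match — 4 here.

['fa', 'faa', 'akak', 'akak']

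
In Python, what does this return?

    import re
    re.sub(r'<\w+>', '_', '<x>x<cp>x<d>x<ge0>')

Each match is replaced by '_'.

'_x_x_x_'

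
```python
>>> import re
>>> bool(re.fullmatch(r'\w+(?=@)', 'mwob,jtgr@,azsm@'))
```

False

The `(?=…)`/`(?<=…)` assertion just peeks at neighbouring text; it doesn't advance the match position.
`re.fullmatch` requires the pattern to consume the entire string.
Here there's no way to consume every character, so the call returns None, and `bool(None)` is False.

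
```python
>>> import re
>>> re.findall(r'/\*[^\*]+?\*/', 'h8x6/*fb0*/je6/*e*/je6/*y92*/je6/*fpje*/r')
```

With no groups in the pattern, `findall` gives back each whole match — 4 here.

['/*fb0*/', '/*e*/', '/*y92*/', '/*fpje*/']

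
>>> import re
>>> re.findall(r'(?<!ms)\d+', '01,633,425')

['01', '633', '425']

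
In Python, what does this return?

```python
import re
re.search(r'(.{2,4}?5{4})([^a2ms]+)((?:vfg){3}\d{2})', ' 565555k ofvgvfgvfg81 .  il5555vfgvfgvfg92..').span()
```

The match spans [0:42] → ' 565555k ofvgvfgvfg81 .  il5555vfgvfgvfg92'.

(0, 42)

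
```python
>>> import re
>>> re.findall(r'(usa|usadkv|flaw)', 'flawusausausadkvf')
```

Alternation isn't longest-match — the leftmost alternative that fits at this position is chosen.
`findall` collects group 1 from each match (4 total).

['flaw', 'usa', 'usa', 'usa']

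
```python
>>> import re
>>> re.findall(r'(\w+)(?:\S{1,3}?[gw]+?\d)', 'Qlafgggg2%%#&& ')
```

This matches one or more of a word character (captured); then 1 to 3 of a non-whitespace character (lazy), then one or more of one of [gw] (lazy), then a digit (non-capturing group).
Because there's exactly one group, `findall` drops the full match and keeps group 1 from the one hit.

['Qlafgg']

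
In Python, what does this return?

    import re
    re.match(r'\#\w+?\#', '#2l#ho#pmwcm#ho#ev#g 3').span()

`re.match` won't scan ahead — the pattern has to work from the very first character.
The match spans [0:4] → '#2l#'.

(0, 4)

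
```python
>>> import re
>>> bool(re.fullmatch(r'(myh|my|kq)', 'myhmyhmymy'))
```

False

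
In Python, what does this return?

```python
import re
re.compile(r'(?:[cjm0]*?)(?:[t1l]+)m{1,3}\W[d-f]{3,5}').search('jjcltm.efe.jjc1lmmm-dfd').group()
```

The pattern matches zero or more of one of [cjm0] (lazy) (non-capturing group); then one or more of one of [t1l] (non-capturing group); then 1 to 3 of the literal 'm', then a non-word character, then 3 to 5 of a character in [d-f].
`re.search` tries every starting position until one works.
The match spans [0:10] → 'jjcltm.efe'.

'jjcltm.efe'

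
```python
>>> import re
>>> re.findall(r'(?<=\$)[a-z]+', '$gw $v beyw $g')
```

['gw', 'v', 'g']

Because the assertion is zero-width, the text it checks is not consumed and won't appear in the result.
Matches: at [1:3] → 'gw'; at [5:6] → 'v'; at [13:14] → 'g'.
No capturing groups, so `findall` returns the 3 full match strings.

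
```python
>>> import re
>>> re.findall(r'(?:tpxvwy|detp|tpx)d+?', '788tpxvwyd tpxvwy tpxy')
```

['tpxvwyd']

Scanning left to right: at [3:10] → 'tpxvwyd'.
With no groups in the pattern, `findall` gives back each whole match — 1 here.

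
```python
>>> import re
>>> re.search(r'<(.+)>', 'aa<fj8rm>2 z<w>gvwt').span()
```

(2, 15)

`re.search` tries every starting position until one works.
The match spans [2:15] → '<fj8rm>2 z<w>'.
Captured: group 1 = 'fj8rm>2 z<w'.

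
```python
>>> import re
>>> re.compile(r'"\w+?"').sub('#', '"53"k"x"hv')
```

'#k#hv'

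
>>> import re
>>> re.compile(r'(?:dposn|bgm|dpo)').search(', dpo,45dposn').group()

'dpo'

Unlike `match`, `search` isn't anchored — it looks for the pattern anywhere in the string.
The match spans [2:5] → 'dpo'.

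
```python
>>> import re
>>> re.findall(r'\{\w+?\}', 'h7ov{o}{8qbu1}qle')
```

Matches: at [4:7] → '{o}'; at [7:14] → '{8qbu1}'.
`findall` yields the raw match text (2 of them) because the pattern has no groups.

['{o}', '{8qbu1}']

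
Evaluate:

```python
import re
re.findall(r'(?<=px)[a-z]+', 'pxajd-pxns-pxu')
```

['ajd', 'ns', 'u']

The positive lookaround only admits positions where the adjacent text matches; those characters stay outside the span.
Walking the string: at [2:5] → 'ajd'; at [8:10] → 'ns'; at [13:14] → 'u'.
With no groups in the pattern, `findall` gives back each whole match — 3 here.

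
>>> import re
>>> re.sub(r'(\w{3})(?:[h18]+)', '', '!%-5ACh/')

'!%-/'

The pattern matches exactly 3 of a word character (captured); then one or more of one of [h18] (non-capturing group).
Matches: at [3:7] → '5ACh'.
`sub` substitutes '' at each match site.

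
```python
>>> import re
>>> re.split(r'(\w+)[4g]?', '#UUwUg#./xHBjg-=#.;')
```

This matches one or more of a word character (captured); then optionally one of [4g].
`re.split` interleaves the captured-group text with the surrounding fragments.

['#', 'UUwUg', '#./', 'xHBjg', '-=#.;']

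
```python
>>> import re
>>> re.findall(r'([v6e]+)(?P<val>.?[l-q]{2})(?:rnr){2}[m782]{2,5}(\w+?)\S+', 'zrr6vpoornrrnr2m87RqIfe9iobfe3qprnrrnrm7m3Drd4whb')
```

The pattern matches one or more of one of [v6e] (captured); then optionally any character, then exactly 2 of a character in [l-q] (captured as 'val'); then the literal 'rnr' repeated 2 times, then 2 to 5 of one of [m782]; then one or more of a word character (lazy) (captured); then one or more of a non-whitespace character.
Scanning left to right: at [3:49] match '6vpoornrrnr2m87RqIfe9iobfe3qprnrrnrm7m3Drd4whb', groups = ('6v', 'poo', 'R').
With 3 capturing groups, `findall` returns a 3-tuple per match.

[('6v', 'poo', 'R')]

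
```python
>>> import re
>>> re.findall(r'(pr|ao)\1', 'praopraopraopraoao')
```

`\1` has to match the exact text group 1 already captured.
With a single group, `findall` returns only what that group captured — 1 item.

['ao']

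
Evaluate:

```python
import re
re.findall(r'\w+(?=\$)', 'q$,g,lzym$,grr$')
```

['q', 'lzym', 'grr']

The `(?=…)`/`(?<=…)` assertion just peeks at neighbouring text; it doesn't advance the match position.
Scanning left to right: at [0:1] → 'q'; at [5:9] → 'lzym'; at [11:14] → 'grr'.
Since nothing is captured, `findall` lists the 3 matched substrings directly.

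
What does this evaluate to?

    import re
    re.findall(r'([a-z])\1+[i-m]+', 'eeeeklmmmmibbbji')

['e', 'b']

The backreference `\1` re-matches whatever the first group consumed, character for character.
Matches: at [0:11] match 'eeeeklmmmmi', group 1 = 'e'; at [11:16] match 'bbbji', group 1 = 'b'.
`findall` collects group 1 from each match (2 total).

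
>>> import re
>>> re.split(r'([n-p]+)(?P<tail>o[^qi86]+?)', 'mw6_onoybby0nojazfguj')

['mw6_', 'on', 'oy', 'bby0', 'n', 'oj', 'azfguj']

The pattern matches one or more of a character in [n-p] (captured); then the literal 'o', then one or more of any character except [qi86] (lazy) (captured as 'tail').
The group in the pattern means `split` returns the separators' captures alongside the pieces.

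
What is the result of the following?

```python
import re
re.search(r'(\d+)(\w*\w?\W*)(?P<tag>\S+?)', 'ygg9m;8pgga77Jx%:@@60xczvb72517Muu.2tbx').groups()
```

('9', 'm;', '8')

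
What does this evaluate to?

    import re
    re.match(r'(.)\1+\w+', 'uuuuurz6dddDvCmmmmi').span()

(0, 19)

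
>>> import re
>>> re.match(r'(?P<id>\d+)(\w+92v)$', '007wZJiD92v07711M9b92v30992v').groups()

The pattern matches one or more of a digit (captured as 'id'); then one or more of a word character, then the literal '92v' (captured); then anchored at the end.
With `match`, the pattern is implicitly anchored at the beginning.
The match spans [0:28] → '007wZJiD92v07711M9b92v30992v'.
Captured: group 1 = '007', group 2 = 'wZJiD92v07711M9b92v30992v'.

('007', 'wZJiD92v07711M9b92v30992v')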